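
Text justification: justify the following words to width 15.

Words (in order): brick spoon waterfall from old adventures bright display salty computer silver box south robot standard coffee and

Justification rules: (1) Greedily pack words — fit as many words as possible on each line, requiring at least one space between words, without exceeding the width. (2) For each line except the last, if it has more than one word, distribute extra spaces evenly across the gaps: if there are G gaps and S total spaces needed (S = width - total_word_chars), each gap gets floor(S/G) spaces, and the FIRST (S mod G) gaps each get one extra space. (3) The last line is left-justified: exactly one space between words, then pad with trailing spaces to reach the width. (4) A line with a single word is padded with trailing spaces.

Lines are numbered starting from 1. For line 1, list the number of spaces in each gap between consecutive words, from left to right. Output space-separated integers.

Line 1: ['brick', 'spoon'] (min_width=11, slack=4)
Line 2: ['waterfall', 'from'] (min_width=14, slack=1)
Line 3: ['old', 'adventures'] (min_width=14, slack=1)
Line 4: ['bright', 'display'] (min_width=14, slack=1)
Line 5: ['salty', 'computer'] (min_width=14, slack=1)
Line 6: ['silver', 'box'] (min_width=10, slack=5)
Line 7: ['south', 'robot'] (min_width=11, slack=4)
Line 8: ['standard', 'coffee'] (min_width=15, slack=0)
Line 9: ['and'] (min_width=3, slack=12)

Answer: 5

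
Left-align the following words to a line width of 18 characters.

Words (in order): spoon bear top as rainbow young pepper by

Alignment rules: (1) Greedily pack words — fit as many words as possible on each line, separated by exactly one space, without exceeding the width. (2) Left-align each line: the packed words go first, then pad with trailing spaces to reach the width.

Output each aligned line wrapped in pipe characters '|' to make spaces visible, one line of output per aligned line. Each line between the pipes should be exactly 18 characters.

Line 1: ['spoon', 'bear', 'top', 'as'] (min_width=17, slack=1)
Line 2: ['rainbow', 'young'] (min_width=13, slack=5)
Line 3: ['pepper', 'by'] (min_width=9, slack=9)

Answer: |spoon bear top as |
|rainbow young     |
|pepper by         |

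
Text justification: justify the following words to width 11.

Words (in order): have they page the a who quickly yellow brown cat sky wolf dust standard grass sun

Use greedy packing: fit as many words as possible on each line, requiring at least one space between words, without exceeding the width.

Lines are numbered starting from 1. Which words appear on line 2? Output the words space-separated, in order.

Line 1: ['have', 'they'] (min_width=9, slack=2)
Line 2: ['page', 'the', 'a'] (min_width=10, slack=1)
Line 3: ['who', 'quickly'] (min_width=11, slack=0)
Line 4: ['yellow'] (min_width=6, slack=5)
Line 5: ['brown', 'cat'] (min_width=9, slack=2)
Line 6: ['sky', 'wolf'] (min_width=8, slack=3)
Line 7: ['dust'] (min_width=4, slack=7)
Line 8: ['standard'] (min_width=8, slack=3)
Line 9: ['grass', 'sun'] (min_width=9, slack=2)

Answer: page the a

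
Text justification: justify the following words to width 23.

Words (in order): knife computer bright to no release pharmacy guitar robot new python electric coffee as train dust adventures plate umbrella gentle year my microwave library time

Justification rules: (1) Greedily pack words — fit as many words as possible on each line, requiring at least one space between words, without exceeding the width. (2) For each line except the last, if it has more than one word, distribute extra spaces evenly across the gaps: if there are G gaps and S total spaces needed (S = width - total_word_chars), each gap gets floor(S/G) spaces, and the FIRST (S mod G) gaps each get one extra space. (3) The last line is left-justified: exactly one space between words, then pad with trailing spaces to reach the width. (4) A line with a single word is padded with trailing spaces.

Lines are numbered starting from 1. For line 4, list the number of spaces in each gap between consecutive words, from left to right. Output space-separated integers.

Line 1: ['knife', 'computer', 'bright'] (min_width=21, slack=2)
Line 2: ['to', 'no', 'release', 'pharmacy'] (min_width=22, slack=1)
Line 3: ['guitar', 'robot', 'new', 'python'] (min_width=23, slack=0)
Line 4: ['electric', 'coffee', 'as'] (min_width=18, slack=5)
Line 5: ['train', 'dust', 'adventures'] (min_width=21, slack=2)
Line 6: ['plate', 'umbrella', 'gentle'] (min_width=21, slack=2)
Line 7: ['year', 'my', 'microwave'] (min_width=17, slack=6)
Line 8: ['library', 'time'] (min_width=12, slack=11)

Answer: 4 3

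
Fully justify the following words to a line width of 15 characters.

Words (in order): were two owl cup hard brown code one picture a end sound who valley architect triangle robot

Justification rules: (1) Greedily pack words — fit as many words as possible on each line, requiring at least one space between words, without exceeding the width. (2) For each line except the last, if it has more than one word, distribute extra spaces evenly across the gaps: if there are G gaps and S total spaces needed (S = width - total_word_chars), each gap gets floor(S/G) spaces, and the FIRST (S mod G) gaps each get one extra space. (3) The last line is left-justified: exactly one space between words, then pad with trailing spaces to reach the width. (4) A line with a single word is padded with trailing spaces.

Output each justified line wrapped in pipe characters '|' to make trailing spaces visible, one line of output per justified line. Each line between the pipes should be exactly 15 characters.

Answer: |were   two  owl|
|cup  hard brown|
|code        one|
|picture  a  end|
|sound       who|
|valley         |
|architect      |
|triangle robot |

Derivation:
Line 1: ['were', 'two', 'owl'] (min_width=12, slack=3)
Line 2: ['cup', 'hard', 'brown'] (min_width=14, slack=1)
Line 3: ['code', 'one'] (min_width=8, slack=7)
Line 4: ['picture', 'a', 'end'] (min_width=13, slack=2)
Line 5: ['sound', 'who'] (min_width=9, slack=6)
Line 6: ['valley'] (min_width=6, slack=9)
Line 7: ['architect'] (min_width=9, slack=6)
Line 8: ['triangle', 'robot'] (min_width=14, slack=1)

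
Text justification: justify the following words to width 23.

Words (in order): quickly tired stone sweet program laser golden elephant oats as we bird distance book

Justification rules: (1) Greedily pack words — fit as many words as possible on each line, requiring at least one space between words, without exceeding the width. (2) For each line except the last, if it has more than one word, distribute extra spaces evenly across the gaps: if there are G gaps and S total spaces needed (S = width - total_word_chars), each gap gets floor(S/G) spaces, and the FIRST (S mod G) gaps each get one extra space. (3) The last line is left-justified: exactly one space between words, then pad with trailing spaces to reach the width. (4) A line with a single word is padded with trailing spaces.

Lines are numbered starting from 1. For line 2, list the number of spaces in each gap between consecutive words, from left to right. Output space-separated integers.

Line 1: ['quickly', 'tired', 'stone'] (min_width=19, slack=4)
Line 2: ['sweet', 'program', 'laser'] (min_width=19, slack=4)
Line 3: ['golden', 'elephant', 'oats', 'as'] (min_width=23, slack=0)
Line 4: ['we', 'bird', 'distance', 'book'] (min_width=21, slack=2)

Answer: 3 3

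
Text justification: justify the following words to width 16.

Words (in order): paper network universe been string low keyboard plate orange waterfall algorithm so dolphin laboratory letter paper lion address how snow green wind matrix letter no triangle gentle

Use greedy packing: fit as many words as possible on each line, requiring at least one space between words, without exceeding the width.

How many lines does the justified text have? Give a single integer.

Answer: 13

Derivation:
Line 1: ['paper', 'network'] (min_width=13, slack=3)
Line 2: ['universe', 'been'] (min_width=13, slack=3)
Line 3: ['string', 'low'] (min_width=10, slack=6)
Line 4: ['keyboard', 'plate'] (min_width=14, slack=2)
Line 5: ['orange', 'waterfall'] (min_width=16, slack=0)
Line 6: ['algorithm', 'so'] (min_width=12, slack=4)
Line 7: ['dolphin'] (min_width=7, slack=9)
Line 8: ['laboratory'] (min_width=10, slack=6)
Line 9: ['letter', 'paper'] (min_width=12, slack=4)
Line 10: ['lion', 'address', 'how'] (min_width=16, slack=0)
Line 11: ['snow', 'green', 'wind'] (min_width=15, slack=1)
Line 12: ['matrix', 'letter', 'no'] (min_width=16, slack=0)
Line 13: ['triangle', 'gentle'] (min_width=15, slack=1)
Total lines: 13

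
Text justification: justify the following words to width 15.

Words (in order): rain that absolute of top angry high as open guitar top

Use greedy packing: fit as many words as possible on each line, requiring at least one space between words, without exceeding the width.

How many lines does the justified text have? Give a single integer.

Line 1: ['rain', 'that'] (min_width=9, slack=6)
Line 2: ['absolute', 'of', 'top'] (min_width=15, slack=0)
Line 3: ['angry', 'high', 'as'] (min_width=13, slack=2)
Line 4: ['open', 'guitar', 'top'] (min_width=15, slack=0)
Total lines: 4

Answer: 4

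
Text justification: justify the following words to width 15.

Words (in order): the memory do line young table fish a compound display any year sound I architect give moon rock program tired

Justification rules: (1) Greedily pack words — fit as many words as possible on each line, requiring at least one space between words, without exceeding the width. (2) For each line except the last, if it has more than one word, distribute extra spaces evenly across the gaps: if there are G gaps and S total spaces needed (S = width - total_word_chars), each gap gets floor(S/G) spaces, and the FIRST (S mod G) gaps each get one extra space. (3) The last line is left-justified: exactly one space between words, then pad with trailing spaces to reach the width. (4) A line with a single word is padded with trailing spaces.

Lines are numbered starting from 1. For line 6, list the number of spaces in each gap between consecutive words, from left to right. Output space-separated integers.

Line 1: ['the', 'memory', 'do'] (min_width=13, slack=2)
Line 2: ['line', 'young'] (min_width=10, slack=5)
Line 3: ['table', 'fish', 'a'] (min_width=12, slack=3)
Line 4: ['compound'] (min_width=8, slack=7)
Line 5: ['display', 'any'] (min_width=11, slack=4)
Line 6: ['year', 'sound', 'I'] (min_width=12, slack=3)
Line 7: ['architect', 'give'] (min_width=14, slack=1)
Line 8: ['moon', 'rock'] (min_width=9, slack=6)
Line 9: ['program', 'tired'] (min_width=13, slack=2)

Answer: 3 2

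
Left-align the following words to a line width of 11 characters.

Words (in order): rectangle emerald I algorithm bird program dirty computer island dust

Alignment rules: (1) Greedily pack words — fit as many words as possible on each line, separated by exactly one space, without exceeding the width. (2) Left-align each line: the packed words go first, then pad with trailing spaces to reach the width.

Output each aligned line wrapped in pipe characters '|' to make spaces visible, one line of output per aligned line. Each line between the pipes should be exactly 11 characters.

Line 1: ['rectangle'] (min_width=9, slack=2)
Line 2: ['emerald', 'I'] (min_width=9, slack=2)
Line 3: ['algorithm'] (min_width=9, slack=2)
Line 4: ['bird'] (min_width=4, slack=7)
Line 5: ['program'] (min_width=7, slack=4)
Line 6: ['dirty'] (min_width=5, slack=6)
Line 7: ['computer'] (min_width=8, slack=3)
Line 8: ['island', 'dust'] (min_width=11, slack=0)

Answer: |rectangle  |
|emerald I  |
|algorithm  |
|bird       |
|program    |
|dirty      |
|computer   |
|island dust|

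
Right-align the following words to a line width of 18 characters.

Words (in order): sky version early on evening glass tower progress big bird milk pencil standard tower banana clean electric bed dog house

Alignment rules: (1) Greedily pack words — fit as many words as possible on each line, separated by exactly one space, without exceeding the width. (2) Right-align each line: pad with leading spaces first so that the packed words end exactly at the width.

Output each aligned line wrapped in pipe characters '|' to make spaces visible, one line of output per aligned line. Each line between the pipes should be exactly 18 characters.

Line 1: ['sky', 'version', 'early'] (min_width=17, slack=1)
Line 2: ['on', 'evening', 'glass'] (min_width=16, slack=2)
Line 3: ['tower', 'progress', 'big'] (min_width=18, slack=0)
Line 4: ['bird', 'milk', 'pencil'] (min_width=16, slack=2)
Line 5: ['standard', 'tower'] (min_width=14, slack=4)
Line 6: ['banana', 'clean'] (min_width=12, slack=6)
Line 7: ['electric', 'bed', 'dog'] (min_width=16, slack=2)
Line 8: ['house'] (min_width=5, slack=13)

Answer: | sky version early|
|  on evening glass|
|tower progress big|
|  bird milk pencil|
|    standard tower|
|      banana clean|
|  electric bed dog|
|             house|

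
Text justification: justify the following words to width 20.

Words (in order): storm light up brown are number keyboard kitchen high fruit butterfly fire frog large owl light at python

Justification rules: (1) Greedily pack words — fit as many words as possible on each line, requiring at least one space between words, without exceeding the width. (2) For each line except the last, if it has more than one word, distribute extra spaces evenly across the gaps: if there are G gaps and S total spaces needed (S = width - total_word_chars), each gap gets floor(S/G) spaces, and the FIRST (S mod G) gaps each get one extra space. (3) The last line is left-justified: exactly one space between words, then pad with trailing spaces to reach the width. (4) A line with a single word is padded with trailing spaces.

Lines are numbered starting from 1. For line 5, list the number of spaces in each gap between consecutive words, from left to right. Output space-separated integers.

Answer: 2 2 1

Derivation:
Line 1: ['storm', 'light', 'up', 'brown'] (min_width=20, slack=0)
Line 2: ['are', 'number', 'keyboard'] (min_width=19, slack=1)
Line 3: ['kitchen', 'high', 'fruit'] (min_width=18, slack=2)
Line 4: ['butterfly', 'fire', 'frog'] (min_width=19, slack=1)
Line 5: ['large', 'owl', 'light', 'at'] (min_width=18, slack=2)
Line 6: ['python'] (min_width=6, slack=14)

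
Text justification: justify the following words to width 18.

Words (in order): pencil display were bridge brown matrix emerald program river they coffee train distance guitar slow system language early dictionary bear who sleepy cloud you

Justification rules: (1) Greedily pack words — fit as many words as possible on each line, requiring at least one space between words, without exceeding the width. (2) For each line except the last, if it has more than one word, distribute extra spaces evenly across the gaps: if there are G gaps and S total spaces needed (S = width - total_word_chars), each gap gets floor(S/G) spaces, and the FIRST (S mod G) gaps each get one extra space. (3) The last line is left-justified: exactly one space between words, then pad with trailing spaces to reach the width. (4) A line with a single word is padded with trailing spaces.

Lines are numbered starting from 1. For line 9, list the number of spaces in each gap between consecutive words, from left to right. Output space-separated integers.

Answer: 4

Derivation:
Line 1: ['pencil', 'display'] (min_width=14, slack=4)
Line 2: ['were', 'bridge', 'brown'] (min_width=17, slack=1)
Line 3: ['matrix', 'emerald'] (min_width=14, slack=4)
Line 4: ['program', 'river', 'they'] (min_width=18, slack=0)
Line 5: ['coffee', 'train'] (min_width=12, slack=6)
Line 6: ['distance', 'guitar'] (min_width=15, slack=3)
Line 7: ['slow', 'system'] (min_width=11, slack=7)
Line 8: ['language', 'early'] (min_width=14, slack=4)
Line 9: ['dictionary', 'bear'] (min_width=15, slack=3)
Line 10: ['who', 'sleepy', 'cloud'] (min_width=16, slack=2)
Line 11: ['you'] (min_width=3, slack=15)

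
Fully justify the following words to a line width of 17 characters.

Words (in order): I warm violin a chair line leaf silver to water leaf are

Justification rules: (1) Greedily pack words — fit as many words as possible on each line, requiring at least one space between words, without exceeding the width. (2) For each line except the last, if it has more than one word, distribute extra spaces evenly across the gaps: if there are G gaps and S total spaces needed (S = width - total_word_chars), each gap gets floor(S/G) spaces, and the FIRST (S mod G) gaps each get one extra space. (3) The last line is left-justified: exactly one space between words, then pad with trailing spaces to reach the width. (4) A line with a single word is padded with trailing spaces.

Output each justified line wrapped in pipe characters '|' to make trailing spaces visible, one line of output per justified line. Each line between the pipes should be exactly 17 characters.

Line 1: ['I', 'warm', 'violin', 'a'] (min_width=15, slack=2)
Line 2: ['chair', 'line', 'leaf'] (min_width=15, slack=2)
Line 3: ['silver', 'to', 'water'] (min_width=15, slack=2)
Line 4: ['leaf', 'are'] (min_width=8, slack=9)

Answer: |I  warm  violin a|
|chair  line  leaf|
|silver  to  water|
|leaf are         |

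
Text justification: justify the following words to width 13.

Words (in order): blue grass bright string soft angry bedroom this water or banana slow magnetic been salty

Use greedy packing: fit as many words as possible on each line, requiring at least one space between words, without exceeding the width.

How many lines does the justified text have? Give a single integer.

Answer: 8

Derivation:
Line 1: ['blue', 'grass'] (min_width=10, slack=3)
Line 2: ['bright', 'string'] (min_width=13, slack=0)
Line 3: ['soft', 'angry'] (min_width=10, slack=3)
Line 4: ['bedroom', 'this'] (min_width=12, slack=1)
Line 5: ['water', 'or'] (min_width=8, slack=5)
Line 6: ['banana', 'slow'] (min_width=11, slack=2)
Line 7: ['magnetic', 'been'] (min_width=13, slack=0)
Line 8: ['salty'] (min_width=5, slack=8)
Total lines: 8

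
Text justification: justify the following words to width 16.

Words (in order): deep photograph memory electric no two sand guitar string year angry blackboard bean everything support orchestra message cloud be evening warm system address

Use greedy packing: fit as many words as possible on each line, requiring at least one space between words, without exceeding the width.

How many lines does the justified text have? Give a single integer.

Line 1: ['deep', 'photograph'] (min_width=15, slack=1)
Line 2: ['memory', 'electric'] (min_width=15, slack=1)
Line 3: ['no', 'two', 'sand'] (min_width=11, slack=5)
Line 4: ['guitar', 'string'] (min_width=13, slack=3)
Line 5: ['year', 'angry'] (min_width=10, slack=6)
Line 6: ['blackboard', 'bean'] (min_width=15, slack=1)
Line 7: ['everything'] (min_width=10, slack=6)
Line 8: ['support'] (min_width=7, slack=9)
Line 9: ['orchestra'] (min_width=9, slack=7)
Line 10: ['message', 'cloud', 'be'] (min_width=16, slack=0)
Line 11: ['evening', 'warm'] (min_width=12, slack=4)
Line 12: ['system', 'address'] (min_width=14, slack=2)
Total lines: 12

Answer: 12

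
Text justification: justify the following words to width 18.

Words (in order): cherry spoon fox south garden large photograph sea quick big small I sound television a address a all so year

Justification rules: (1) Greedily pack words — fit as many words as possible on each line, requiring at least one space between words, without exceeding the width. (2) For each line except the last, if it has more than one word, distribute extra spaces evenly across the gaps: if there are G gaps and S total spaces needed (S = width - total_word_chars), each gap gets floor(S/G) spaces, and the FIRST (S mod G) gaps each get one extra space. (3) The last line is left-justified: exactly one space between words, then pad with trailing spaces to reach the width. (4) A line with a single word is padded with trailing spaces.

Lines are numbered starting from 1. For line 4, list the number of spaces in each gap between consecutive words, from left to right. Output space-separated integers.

Answer: 2 1 1

Derivation:
Line 1: ['cherry', 'spoon', 'fox'] (min_width=16, slack=2)
Line 2: ['south', 'garden', 'large'] (min_width=18, slack=0)
Line 3: ['photograph', 'sea'] (min_width=14, slack=4)
Line 4: ['quick', 'big', 'small', 'I'] (min_width=17, slack=1)
Line 5: ['sound', 'television', 'a'] (min_width=18, slack=0)
Line 6: ['address', 'a', 'all', 'so'] (min_width=16, slack=2)
Line 7: ['year'] (min_width=4, slack=14)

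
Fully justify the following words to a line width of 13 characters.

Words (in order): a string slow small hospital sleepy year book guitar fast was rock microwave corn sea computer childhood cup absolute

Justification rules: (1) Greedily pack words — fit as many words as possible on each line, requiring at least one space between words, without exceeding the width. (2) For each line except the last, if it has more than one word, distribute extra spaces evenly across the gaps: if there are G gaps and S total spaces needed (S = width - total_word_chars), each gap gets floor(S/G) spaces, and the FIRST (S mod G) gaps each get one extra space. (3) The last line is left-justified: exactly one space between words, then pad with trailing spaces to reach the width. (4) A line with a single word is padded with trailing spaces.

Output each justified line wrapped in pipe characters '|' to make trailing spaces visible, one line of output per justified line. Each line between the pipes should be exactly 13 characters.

Line 1: ['a', 'string', 'slow'] (min_width=13, slack=0)
Line 2: ['small'] (min_width=5, slack=8)
Line 3: ['hospital'] (min_width=8, slack=5)
Line 4: ['sleepy', 'year'] (min_width=11, slack=2)
Line 5: ['book', 'guitar'] (min_width=11, slack=2)
Line 6: ['fast', 'was', 'rock'] (min_width=13, slack=0)
Line 7: ['microwave'] (min_width=9, slack=4)
Line 8: ['corn', 'sea'] (min_width=8, slack=5)
Line 9: ['computer'] (min_width=8, slack=5)
Line 10: ['childhood', 'cup'] (min_width=13, slack=0)
Line 11: ['absolute'] (min_width=8, slack=5)

Answer: |a string slow|
|small        |
|hospital     |
|sleepy   year|
|book   guitar|
|fast was rock|
|microwave    |
|corn      sea|
|computer     |
|childhood cup|
|absolute     |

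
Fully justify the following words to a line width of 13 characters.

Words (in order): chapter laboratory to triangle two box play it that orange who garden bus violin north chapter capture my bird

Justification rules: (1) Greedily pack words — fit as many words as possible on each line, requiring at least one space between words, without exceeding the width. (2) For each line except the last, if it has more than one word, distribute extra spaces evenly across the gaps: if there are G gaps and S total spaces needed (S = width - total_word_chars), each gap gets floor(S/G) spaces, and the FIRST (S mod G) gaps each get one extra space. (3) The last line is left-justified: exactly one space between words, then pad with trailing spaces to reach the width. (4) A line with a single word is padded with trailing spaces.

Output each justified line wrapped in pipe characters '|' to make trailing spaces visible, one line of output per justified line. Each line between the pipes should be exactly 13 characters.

Line 1: ['chapter'] (min_width=7, slack=6)
Line 2: ['laboratory', 'to'] (min_width=13, slack=0)
Line 3: ['triangle', 'two'] (min_width=12, slack=1)
Line 4: ['box', 'play', 'it'] (min_width=11, slack=2)
Line 5: ['that', 'orange'] (min_width=11, slack=2)
Line 6: ['who', 'garden'] (min_width=10, slack=3)
Line 7: ['bus', 'violin'] (min_width=10, slack=3)
Line 8: ['north', 'chapter'] (min_width=13, slack=0)
Line 9: ['capture', 'my'] (min_width=10, slack=3)
Line 10: ['bird'] (min_width=4, slack=9)

Answer: |chapter      |
|laboratory to|
|triangle  two|
|box  play  it|
|that   orange|
|who    garden|
|bus    violin|
|north chapter|
|capture    my|
|bird         |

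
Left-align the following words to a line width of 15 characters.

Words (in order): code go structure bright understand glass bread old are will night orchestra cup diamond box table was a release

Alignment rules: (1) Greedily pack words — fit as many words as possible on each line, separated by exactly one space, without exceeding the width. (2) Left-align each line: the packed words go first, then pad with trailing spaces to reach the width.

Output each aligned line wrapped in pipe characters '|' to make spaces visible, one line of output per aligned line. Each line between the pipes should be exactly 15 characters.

Answer: |code go        |
|structure      |
|bright         |
|understand     |
|glass bread old|
|are will night |
|orchestra cup  |
|diamond box    |
|table was a    |
|release        |

Derivation:
Line 1: ['code', 'go'] (min_width=7, slack=8)
Line 2: ['structure'] (min_width=9, slack=6)
Line 3: ['bright'] (min_width=6, slack=9)
Line 4: ['understand'] (min_width=10, slack=5)
Line 5: ['glass', 'bread', 'old'] (min_width=15, slack=0)
Line 6: ['are', 'will', 'night'] (min_width=14, slack=1)
Line 7: ['orchestra', 'cup'] (min_width=13, slack=2)
Line 8: ['diamond', 'box'] (min_width=11, slack=4)
Line 9: ['table', 'was', 'a'] (min_width=11, slack=4)
Line 10: ['release'] (min_width=7, slack=8)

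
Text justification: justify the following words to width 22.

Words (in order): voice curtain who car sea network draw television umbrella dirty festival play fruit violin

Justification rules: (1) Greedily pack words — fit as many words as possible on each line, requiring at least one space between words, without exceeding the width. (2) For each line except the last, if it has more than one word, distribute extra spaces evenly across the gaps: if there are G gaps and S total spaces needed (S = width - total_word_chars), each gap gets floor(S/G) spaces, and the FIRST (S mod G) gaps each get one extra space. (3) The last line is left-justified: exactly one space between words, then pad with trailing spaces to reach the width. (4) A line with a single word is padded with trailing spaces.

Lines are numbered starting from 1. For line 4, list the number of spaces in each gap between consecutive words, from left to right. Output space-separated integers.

Answer: 3 2

Derivation:
Line 1: ['voice', 'curtain', 'who', 'car'] (min_width=21, slack=1)
Line 2: ['sea', 'network', 'draw'] (min_width=16, slack=6)
Line 3: ['television', 'umbrella'] (min_width=19, slack=3)
Line 4: ['dirty', 'festival', 'play'] (min_width=19, slack=3)
Line 5: ['fruit', 'violin'] (min_width=12, slack=10)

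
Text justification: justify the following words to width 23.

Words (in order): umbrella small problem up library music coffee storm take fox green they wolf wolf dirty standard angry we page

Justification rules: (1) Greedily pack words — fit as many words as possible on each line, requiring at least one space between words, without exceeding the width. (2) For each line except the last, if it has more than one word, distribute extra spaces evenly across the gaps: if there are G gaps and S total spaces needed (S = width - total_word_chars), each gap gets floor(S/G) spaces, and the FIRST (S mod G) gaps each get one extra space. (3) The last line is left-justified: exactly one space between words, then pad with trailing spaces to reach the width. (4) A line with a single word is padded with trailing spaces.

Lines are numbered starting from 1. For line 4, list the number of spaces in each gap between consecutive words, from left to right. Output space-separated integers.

Answer: 2 2 2

Derivation:
Line 1: ['umbrella', 'small', 'problem'] (min_width=22, slack=1)
Line 2: ['up', 'library', 'music', 'coffee'] (min_width=23, slack=0)
Line 3: ['storm', 'take', 'fox', 'green'] (min_width=20, slack=3)
Line 4: ['they', 'wolf', 'wolf', 'dirty'] (min_width=20, slack=3)
Line 5: ['standard', 'angry', 'we', 'page'] (min_width=22, slack=1)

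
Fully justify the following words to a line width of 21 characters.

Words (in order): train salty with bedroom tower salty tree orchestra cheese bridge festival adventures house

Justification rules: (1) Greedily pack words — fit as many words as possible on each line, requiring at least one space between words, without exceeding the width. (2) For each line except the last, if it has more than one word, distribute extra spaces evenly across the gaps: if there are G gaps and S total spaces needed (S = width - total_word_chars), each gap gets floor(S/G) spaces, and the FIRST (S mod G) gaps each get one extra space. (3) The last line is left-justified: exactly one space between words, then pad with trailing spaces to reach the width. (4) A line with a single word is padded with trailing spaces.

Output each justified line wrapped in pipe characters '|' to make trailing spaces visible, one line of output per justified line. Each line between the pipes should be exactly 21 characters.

Line 1: ['train', 'salty', 'with'] (min_width=16, slack=5)
Line 2: ['bedroom', 'tower', 'salty'] (min_width=19, slack=2)
Line 3: ['tree', 'orchestra', 'cheese'] (min_width=21, slack=0)
Line 4: ['bridge', 'festival'] (min_width=15, slack=6)
Line 5: ['adventures', 'house'] (min_width=16, slack=5)

Answer: |train    salty   with|
|bedroom  tower  salty|
|tree orchestra cheese|
|bridge       festival|
|adventures house     |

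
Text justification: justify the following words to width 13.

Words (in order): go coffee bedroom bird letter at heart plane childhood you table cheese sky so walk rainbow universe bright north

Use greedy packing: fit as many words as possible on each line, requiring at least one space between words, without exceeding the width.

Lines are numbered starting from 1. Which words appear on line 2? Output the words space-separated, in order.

Answer: bedroom bird

Derivation:
Line 1: ['go', 'coffee'] (min_width=9, slack=4)
Line 2: ['bedroom', 'bird'] (min_width=12, slack=1)
Line 3: ['letter', 'at'] (min_width=9, slack=4)
Line 4: ['heart', 'plane'] (min_width=11, slack=2)
Line 5: ['childhood', 'you'] (min_width=13, slack=0)
Line 6: ['table', 'cheese'] (min_width=12, slack=1)
Line 7: ['sky', 'so', 'walk'] (min_width=11, slack=2)
Line 8: ['rainbow'] (min_width=7, slack=6)
Line 9: ['universe'] (min_width=8, slack=5)
Line 10: ['bright', 'north'] (min_width=12, slack=1)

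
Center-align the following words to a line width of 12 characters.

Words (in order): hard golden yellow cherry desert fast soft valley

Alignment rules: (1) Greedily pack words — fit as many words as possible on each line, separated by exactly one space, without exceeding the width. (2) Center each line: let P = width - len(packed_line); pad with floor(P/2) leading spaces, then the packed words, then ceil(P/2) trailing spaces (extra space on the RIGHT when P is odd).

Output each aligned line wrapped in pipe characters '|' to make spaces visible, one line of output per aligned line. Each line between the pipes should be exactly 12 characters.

Answer: |hard golden |
|   yellow   |
|   cherry   |
|desert fast |
|soft valley |

Derivation:
Line 1: ['hard', 'golden'] (min_width=11, slack=1)
Line 2: ['yellow'] (min_width=6, slack=6)
Line 3: ['cherry'] (min_width=6, slack=6)
Line 4: ['desert', 'fast'] (min_width=11, slack=1)
Line 5: ['soft', 'valley'] (min_width=11, slack=1)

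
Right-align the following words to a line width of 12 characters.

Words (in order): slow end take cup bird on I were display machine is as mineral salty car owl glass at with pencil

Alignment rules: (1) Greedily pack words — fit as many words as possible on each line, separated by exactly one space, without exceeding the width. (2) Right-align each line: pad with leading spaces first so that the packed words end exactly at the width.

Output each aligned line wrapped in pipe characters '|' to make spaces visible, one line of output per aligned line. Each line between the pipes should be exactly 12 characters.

Line 1: ['slow', 'end'] (min_width=8, slack=4)
Line 2: ['take', 'cup'] (min_width=8, slack=4)
Line 3: ['bird', 'on', 'I'] (min_width=9, slack=3)
Line 4: ['were', 'display'] (min_width=12, slack=0)
Line 5: ['machine', 'is'] (min_width=10, slack=2)
Line 6: ['as', 'mineral'] (min_width=10, slack=2)
Line 7: ['salty', 'car'] (min_width=9, slack=3)
Line 8: ['owl', 'glass', 'at'] (min_width=12, slack=0)
Line 9: ['with', 'pencil'] (min_width=11, slack=1)

Answer: |    slow end|
|    take cup|
|   bird on I|
|were display|
|  machine is|
|  as mineral|
|   salty car|
|owl glass at|
| with pencil|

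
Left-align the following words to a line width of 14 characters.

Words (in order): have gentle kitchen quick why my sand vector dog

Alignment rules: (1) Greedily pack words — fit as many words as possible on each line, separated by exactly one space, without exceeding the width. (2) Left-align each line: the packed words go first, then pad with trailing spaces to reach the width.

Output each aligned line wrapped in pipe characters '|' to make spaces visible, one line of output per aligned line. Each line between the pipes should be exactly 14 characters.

Answer: |have gentle   |
|kitchen quick |
|why my sand   |
|vector dog    |

Derivation:
Line 1: ['have', 'gentle'] (min_width=11, slack=3)
Line 2: ['kitchen', 'quick'] (min_width=13, slack=1)
Line 3: ['why', 'my', 'sand'] (min_width=11, slack=3)
Line 4: ['vector', 'dog'] (min_width=10, slack=4)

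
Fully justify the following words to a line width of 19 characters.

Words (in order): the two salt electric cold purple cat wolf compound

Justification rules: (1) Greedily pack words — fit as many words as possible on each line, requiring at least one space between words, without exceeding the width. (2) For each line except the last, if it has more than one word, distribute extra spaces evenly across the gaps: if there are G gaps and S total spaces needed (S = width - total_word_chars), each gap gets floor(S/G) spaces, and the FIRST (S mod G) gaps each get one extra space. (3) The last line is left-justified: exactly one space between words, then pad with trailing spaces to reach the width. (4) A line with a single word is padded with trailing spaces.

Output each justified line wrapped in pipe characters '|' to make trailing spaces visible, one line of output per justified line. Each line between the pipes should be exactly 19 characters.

Answer: |the     two    salt|
|electric       cold|
|purple   cat   wolf|
|compound           |

Derivation:
Line 1: ['the', 'two', 'salt'] (min_width=12, slack=7)
Line 2: ['electric', 'cold'] (min_width=13, slack=6)
Line 3: ['purple', 'cat', 'wolf'] (min_width=15, slack=4)
Line 4: ['compound'] (min_width=8, slack=11)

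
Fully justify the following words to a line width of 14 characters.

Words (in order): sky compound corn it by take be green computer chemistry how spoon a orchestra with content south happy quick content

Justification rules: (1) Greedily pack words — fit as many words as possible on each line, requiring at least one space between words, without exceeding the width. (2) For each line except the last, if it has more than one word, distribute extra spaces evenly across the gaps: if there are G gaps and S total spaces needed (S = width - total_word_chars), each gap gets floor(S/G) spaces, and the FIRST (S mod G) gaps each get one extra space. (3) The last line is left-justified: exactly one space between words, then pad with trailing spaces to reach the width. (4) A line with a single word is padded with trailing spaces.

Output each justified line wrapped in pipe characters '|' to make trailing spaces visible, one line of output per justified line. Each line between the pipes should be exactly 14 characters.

Line 1: ['sky', 'compound'] (min_width=12, slack=2)
Line 2: ['corn', 'it', 'by'] (min_width=10, slack=4)
Line 3: ['take', 'be', 'green'] (min_width=13, slack=1)
Line 4: ['computer'] (min_width=8, slack=6)
Line 5: ['chemistry', 'how'] (min_width=13, slack=1)
Line 6: ['spoon', 'a'] (min_width=7, slack=7)
Line 7: ['orchestra', 'with'] (min_width=14, slack=0)
Line 8: ['content', 'south'] (min_width=13, slack=1)
Line 9: ['happy', 'quick'] (min_width=11, slack=3)
Line 10: ['content'] (min_width=7, slack=7)

Answer: |sky   compound|
|corn   it   by|
|take  be green|
|computer      |
|chemistry  how|
|spoon        a|
|orchestra with|
|content  south|
|happy    quick|
|content       |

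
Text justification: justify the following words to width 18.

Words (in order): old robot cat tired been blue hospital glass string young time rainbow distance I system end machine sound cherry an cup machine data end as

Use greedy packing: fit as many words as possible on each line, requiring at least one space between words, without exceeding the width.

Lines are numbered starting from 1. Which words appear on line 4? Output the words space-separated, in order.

Answer: string young time

Derivation:
Line 1: ['old', 'robot', 'cat'] (min_width=13, slack=5)
Line 2: ['tired', 'been', 'blue'] (min_width=15, slack=3)
Line 3: ['hospital', 'glass'] (min_width=14, slack=4)
Line 4: ['string', 'young', 'time'] (min_width=17, slack=1)
Line 5: ['rainbow', 'distance', 'I'] (min_width=18, slack=0)
Line 6: ['system', 'end', 'machine'] (min_width=18, slack=0)
Line 7: ['sound', 'cherry', 'an'] (min_width=15, slack=3)
Line 8: ['cup', 'machine', 'data'] (min_width=16, slack=2)
Line 9: ['end', 'as'] (min_width=6, slack=12)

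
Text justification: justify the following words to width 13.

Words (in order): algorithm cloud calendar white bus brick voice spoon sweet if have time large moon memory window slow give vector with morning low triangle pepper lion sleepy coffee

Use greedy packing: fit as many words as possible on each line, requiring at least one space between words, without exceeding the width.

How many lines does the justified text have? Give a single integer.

Answer: 15

Derivation:
Line 1: ['algorithm'] (min_width=9, slack=4)
Line 2: ['cloud'] (min_width=5, slack=8)
Line 3: ['calendar'] (min_width=8, slack=5)
Line 4: ['white', 'bus'] (min_width=9, slack=4)
Line 5: ['brick', 'voice'] (min_width=11, slack=2)
Line 6: ['spoon', 'sweet'] (min_width=11, slack=2)
Line 7: ['if', 'have', 'time'] (min_width=12, slack=1)
Line 8: ['large', 'moon'] (min_width=10, slack=3)
Line 9: ['memory', 'window'] (min_width=13, slack=0)
Line 10: ['slow', 'give'] (min_width=9, slack=4)
Line 11: ['vector', 'with'] (min_width=11, slack=2)
Line 12: ['morning', 'low'] (min_width=11, slack=2)
Line 13: ['triangle'] (min_width=8, slack=5)
Line 14: ['pepper', 'lion'] (min_width=11, slack=2)
Line 15: ['sleepy', 'coffee'] (min_width=13, slack=0)
Total lines: 15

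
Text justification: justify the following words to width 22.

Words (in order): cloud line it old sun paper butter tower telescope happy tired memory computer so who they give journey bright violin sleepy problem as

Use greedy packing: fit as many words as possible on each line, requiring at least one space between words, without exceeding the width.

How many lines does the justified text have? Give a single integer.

Line 1: ['cloud', 'line', 'it', 'old', 'sun'] (min_width=21, slack=1)
Line 2: ['paper', 'butter', 'tower'] (min_width=18, slack=4)
Line 3: ['telescope', 'happy', 'tired'] (min_width=21, slack=1)
Line 4: ['memory', 'computer', 'so', 'who'] (min_width=22, slack=0)
Line 5: ['they', 'give', 'journey'] (min_width=17, slack=5)
Line 6: ['bright', 'violin', 'sleepy'] (min_width=20, slack=2)
Line 7: ['problem', 'as'] (min_width=10, slack=12)
Total lines: 7

Answer: 7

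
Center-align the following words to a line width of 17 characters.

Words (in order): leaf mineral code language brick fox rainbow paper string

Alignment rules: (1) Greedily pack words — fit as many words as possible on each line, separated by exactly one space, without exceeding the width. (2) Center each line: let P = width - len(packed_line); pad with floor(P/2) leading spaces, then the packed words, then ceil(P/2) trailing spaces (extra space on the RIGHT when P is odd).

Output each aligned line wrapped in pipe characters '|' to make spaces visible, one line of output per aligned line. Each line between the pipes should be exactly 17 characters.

Line 1: ['leaf', 'mineral', 'code'] (min_width=17, slack=0)
Line 2: ['language', 'brick'] (min_width=14, slack=3)
Line 3: ['fox', 'rainbow', 'paper'] (min_width=17, slack=0)
Line 4: ['string'] (min_width=6, slack=11)

Answer: |leaf mineral code|
| language brick  |
|fox rainbow paper|
|     string      |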